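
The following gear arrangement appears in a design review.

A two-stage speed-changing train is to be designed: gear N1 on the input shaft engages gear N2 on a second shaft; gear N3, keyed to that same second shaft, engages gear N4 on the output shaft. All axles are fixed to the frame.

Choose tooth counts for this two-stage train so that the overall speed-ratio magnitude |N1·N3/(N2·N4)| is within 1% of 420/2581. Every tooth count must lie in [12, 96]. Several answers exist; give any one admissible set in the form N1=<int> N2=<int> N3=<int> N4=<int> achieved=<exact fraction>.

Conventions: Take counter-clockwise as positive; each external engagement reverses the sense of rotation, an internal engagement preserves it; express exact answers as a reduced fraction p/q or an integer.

topology: fixed-axis compound train — 2 stages, target 420/2581
target = 420/2581 in lowest terms: an exact hit needs N1·N3 = k·420 and N2·N4 = k·2581 for one integer k, every count in [12, 96]; additionally prefer no 1:1 stage (N1 ≠ N2, N3 ≠ N4)
k = 1: N1·N3 = 420 = 12·35, N2·N4 = 2581 = 29·89
achieved = 12·35/(29·89) = 420/2581; |achieved − target| = 0 ≤ 21/12905 ✓

N1=12 N2=29 N3=35 N4=89 achieved=420/2581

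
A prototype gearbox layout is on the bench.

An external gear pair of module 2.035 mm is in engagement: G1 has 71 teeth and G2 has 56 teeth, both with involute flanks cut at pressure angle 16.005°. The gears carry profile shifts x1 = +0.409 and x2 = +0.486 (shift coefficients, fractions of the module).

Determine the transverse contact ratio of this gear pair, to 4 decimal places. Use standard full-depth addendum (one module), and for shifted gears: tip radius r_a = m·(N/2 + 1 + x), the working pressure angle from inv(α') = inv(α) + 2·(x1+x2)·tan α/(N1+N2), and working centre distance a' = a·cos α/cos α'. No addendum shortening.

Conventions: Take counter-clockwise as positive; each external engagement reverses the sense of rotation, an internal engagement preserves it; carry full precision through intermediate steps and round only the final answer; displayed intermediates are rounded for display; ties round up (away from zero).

topology: single-mesh involute geometry — m = 2.035, 71T/56T pair
base radii: r_b1 = 69.442210, r_b2 = 54.771321
tip radii: r_a1 = 75.109815, r_a2 = 60.004010
inv(α') = inv(16.005°) + 2·(+0.409+0.486)·tan α/(71+56) = 0.01154274  ⇒  α' = 18.41428°
a' = a·cos α / cos α' = 129.2225·cos 16.005°/cos 18.41428° = 130.916824
action lengths: √(r_a1²−r_b1²) = 28.622784, √(r_a2²−r_b2²) = 24.506808
base pitch p_b = π·m·cos α = 6.145328
CR = (28.622784 + 24.506808 − 130.916824·sin 18.41428°)/6.145328 = 1.916068
contact ratio ≈ 1.9161

1.9161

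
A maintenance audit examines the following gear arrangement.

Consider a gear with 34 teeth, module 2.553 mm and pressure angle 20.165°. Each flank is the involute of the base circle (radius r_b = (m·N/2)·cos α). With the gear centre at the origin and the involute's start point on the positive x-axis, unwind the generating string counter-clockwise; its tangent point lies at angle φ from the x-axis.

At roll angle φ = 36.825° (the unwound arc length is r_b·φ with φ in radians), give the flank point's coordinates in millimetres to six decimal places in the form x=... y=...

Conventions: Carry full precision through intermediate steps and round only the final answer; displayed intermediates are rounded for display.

x=48.306121 y=3.458758

recognized (one wheel, involute flank): single-mesh tooth geometry, m = 2.553, N = 34
pitch radius r_p = m·N/2 = 2.553·34/2 = 43.401000
base radius r_b = r_p·cos α = 43.401000·cos 20.165° = 40.740683
roll angle φ = 36.825° = 0.64271750 rad
x = r_b·(cos φ + φ·sin φ) = 48.306121
y = r_b·(sin φ − φ·cos φ) = 3.458758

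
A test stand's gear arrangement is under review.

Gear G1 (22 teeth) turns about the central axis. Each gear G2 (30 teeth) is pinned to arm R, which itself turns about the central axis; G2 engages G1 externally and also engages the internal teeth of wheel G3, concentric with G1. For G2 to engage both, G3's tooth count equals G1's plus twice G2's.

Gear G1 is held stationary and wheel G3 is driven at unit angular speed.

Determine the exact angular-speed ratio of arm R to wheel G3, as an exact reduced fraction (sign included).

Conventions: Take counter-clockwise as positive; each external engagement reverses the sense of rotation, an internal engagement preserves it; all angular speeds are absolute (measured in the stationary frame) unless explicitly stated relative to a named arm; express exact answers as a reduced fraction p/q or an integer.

topology: planetary set — G1 22T / G2 30T / G3 82T, arm = carrier (Willis)
ring teeth: 22 + 2·30 = 82
22(ω_sun−ω_arm) = −82(ω_ring−ω_arm),  ω_sun = 0, ω_ring = 1
22(0−ω_arm) = −82(1−ω_arm)  ⇒  104·ω_arm = 82  ⇒  ω_arm = 41/52
ω_out/ω_in = 41/52

41/52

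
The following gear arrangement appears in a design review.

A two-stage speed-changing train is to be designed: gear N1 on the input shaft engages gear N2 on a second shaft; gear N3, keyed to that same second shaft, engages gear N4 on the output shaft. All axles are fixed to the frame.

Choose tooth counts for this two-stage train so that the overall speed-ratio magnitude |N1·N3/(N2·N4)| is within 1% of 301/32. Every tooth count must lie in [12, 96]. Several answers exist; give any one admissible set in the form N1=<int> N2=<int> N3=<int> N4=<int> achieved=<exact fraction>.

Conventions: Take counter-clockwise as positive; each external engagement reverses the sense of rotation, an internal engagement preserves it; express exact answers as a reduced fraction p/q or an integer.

design class (target 301/32): fixed-axis compound train
target = 301/32 in lowest terms: an exact hit needs N1·N3 = k·301 and N2·N4 = k·32 for one integer k, every count in [12, 96]; additionally prefer no 1:1 stage (N1 ≠ N2, N3 ≠ N4)
k = 1…5: no 1:1-free in-range split of k·301 and k·32 into factor pairs; take k = 6
k = 6: N1·N3 = 1806 = 21·86, N2·N4 = 192 = 12·16
achieved = 21·86/(12·16) = 301/32; |achieved − target| = 0 ≤ 301/3200 ✓

N1=21 N2=12 N3=86 N4=16 achieved=301/32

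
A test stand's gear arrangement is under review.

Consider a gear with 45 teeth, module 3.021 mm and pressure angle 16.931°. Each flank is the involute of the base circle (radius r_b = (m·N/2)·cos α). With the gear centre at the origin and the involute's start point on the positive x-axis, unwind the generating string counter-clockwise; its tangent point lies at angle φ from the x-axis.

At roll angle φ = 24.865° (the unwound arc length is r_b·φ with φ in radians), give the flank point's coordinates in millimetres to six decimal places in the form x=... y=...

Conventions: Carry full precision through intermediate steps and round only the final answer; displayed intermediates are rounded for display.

single-mesh involute tooth geometry (45T wheel at module 3.021)
pitch radius r_p = m·N/2 = 3.021·45/2 = 67.972500
base radius r_b = r_p·cos α = 67.972500·cos 16.931° = 65.026311
roll angle φ = 24.865° = 0.43397612 rad
x = r_b·(cos φ + φ·sin φ) = 70.864375
y = r_b·(sin φ − φ·cos φ) = 1.738457

x=70.864375 y=1.738457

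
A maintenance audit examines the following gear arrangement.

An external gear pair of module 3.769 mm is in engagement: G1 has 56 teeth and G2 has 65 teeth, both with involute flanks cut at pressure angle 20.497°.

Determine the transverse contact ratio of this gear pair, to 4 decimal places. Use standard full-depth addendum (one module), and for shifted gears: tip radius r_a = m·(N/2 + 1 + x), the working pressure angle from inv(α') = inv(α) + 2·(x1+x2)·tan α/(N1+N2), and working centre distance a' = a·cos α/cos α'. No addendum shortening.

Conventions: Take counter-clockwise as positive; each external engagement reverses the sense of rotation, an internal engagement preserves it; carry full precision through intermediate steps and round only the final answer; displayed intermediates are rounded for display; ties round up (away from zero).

1.7577

class = single-mesh tooth geometry [involute pair 56T × 65T, m = 3.769]
base radii: r_b1 = 98.850824, r_b2 = 114.737564
tip radii: r_a1 = 109.301000, r_a2 = 126.261500
no profile shift: α' = α, a' = a
action lengths: √(r_a1²−r_b1²) = 46.639287, √(r_a2²−r_b2²) = 52.699694
base pitch p_b = π·m·cos α = 11.091037
CR = (46.639287 + 52.699694 − 228.024500·sin 20.49700°)/11.091037 = 1.757663
contact ratio ≈ 1.7577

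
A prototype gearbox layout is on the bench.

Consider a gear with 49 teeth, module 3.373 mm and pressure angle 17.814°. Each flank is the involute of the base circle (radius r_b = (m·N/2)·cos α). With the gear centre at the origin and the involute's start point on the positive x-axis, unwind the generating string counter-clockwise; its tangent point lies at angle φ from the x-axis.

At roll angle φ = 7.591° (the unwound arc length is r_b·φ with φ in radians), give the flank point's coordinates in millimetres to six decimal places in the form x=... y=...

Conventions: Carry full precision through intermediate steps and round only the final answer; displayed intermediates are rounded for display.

x=79.363848 y=0.060882

topology: single-mesh involute geometry — m = 3.373, N = 49
pitch radius r_p = m·N/2 = 3.373·49/2 = 82.638500
base radius r_b = r_p·cos α = 82.638500·cos 17.814° = 78.676370
roll angle φ = 7.591° = 0.13248794 rad
x = r_b·(cos φ + φ·sin φ) = 79.363848
y = r_b·(sin φ − φ·cos φ) = 0.060882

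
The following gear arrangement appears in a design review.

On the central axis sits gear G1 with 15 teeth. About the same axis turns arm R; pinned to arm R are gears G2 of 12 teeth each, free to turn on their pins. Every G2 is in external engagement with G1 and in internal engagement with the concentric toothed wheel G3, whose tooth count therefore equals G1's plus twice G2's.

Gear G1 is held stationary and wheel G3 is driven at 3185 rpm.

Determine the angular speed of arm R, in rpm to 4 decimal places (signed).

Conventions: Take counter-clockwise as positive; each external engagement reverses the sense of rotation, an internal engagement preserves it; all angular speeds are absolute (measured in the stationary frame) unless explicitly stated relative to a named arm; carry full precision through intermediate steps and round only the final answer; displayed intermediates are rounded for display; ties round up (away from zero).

class = planetary set [G3 = 15+2·12 = 39; Willis about the carrier]
normalise by the input: solve with ω_ring = 1, then scale by 3185 rpm
ring teeth: 15 + 2·12 = 39
15(ω_sun−ω_arm) = −39(ω_ring−ω_arm),  ω_sun = 0, ω_ring = 1
15(0−ω_arm) = −39(1−ω_arm)  ⇒  54·ω_arm = 39  ⇒  ω_arm = 13/18
scale: ω_arm = 13/18 × 3185 rpm = +2300.2778 rpm

+2300.2778 rpm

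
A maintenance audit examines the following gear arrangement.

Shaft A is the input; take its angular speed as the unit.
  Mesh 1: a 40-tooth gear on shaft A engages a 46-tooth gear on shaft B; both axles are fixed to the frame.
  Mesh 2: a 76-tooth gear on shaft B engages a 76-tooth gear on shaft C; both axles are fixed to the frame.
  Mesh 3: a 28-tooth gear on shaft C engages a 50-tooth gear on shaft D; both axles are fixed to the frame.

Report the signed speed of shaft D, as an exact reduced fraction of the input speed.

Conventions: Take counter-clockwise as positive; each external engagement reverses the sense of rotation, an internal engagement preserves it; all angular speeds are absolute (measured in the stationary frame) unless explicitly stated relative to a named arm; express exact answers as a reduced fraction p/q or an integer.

-56/115

3-mesh fixed-axis compound train (all bearings frame-fixed)
mesh 1 [40T→46T]: |ω|/ω_in = 1×40/46 = 20/23, sense flips to −
mesh 2 [76T→76T]: |ω|/ω_in = (20/23)×76/76 = 20/23, sense flips to +
mesh 3 [28T→50T]: |ω|/ω_in = (20/23)×28/50 = 56/115, sense flips to −
signed output speed (× input speed) = -56/115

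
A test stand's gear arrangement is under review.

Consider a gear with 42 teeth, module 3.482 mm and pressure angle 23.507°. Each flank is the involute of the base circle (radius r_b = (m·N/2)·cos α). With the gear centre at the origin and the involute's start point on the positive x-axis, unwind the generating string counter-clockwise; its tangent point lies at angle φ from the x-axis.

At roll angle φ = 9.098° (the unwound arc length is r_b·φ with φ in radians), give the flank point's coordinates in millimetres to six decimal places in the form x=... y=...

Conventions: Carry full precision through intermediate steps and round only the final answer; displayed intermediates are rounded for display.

single-mesh involute tooth geometry (42T wheel at module 3.482)
pitch radius r_p = m·N/2 = 3.482·42/2 = 73.122000
base radius r_b = r_p·cos α = 73.122000·cos 23.507° = 67.053704
roll angle φ = 9.098° = 0.15879006 rad
x = r_b·(cos φ + φ·sin φ) = 67.893738
y = r_b·(sin φ − φ·cos φ) = 0.089264

x=67.893738 y=0.089264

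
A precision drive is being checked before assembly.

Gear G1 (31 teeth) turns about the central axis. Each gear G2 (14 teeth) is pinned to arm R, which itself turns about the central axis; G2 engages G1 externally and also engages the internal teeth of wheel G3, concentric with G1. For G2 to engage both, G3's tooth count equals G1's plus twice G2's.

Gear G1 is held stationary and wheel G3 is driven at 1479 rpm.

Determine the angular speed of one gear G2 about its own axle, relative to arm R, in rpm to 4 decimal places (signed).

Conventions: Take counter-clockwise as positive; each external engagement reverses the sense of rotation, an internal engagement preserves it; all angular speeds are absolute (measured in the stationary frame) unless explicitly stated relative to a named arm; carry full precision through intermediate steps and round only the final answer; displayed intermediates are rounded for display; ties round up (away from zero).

class = planetary set [G3 = 31+2·14 = 59; Willis about the carrier]
normalise by the input: solve with ω_ring = 1, then scale by 1479 rpm
ring teeth: 31 + 2·14 = 59
31(ω_sun−ω_arm) = −59(ω_ring−ω_arm),  ω_sun = 0, ω_ring = 1
31(0−ω_arm) = −59(1−ω_arm)  ⇒  90·ω_arm = 59  ⇒  ω_arm = 59/90
sun–planet mesh: 31·(0−59/90) = −14·(ω_p−ω_arm)  ⇒  ω_p−ω_arm = 1829/1260
scale: ω_p−ω_arm = 1829/1260 × 1479 rpm = +2146.8976 rpm

+2146.8976 rpm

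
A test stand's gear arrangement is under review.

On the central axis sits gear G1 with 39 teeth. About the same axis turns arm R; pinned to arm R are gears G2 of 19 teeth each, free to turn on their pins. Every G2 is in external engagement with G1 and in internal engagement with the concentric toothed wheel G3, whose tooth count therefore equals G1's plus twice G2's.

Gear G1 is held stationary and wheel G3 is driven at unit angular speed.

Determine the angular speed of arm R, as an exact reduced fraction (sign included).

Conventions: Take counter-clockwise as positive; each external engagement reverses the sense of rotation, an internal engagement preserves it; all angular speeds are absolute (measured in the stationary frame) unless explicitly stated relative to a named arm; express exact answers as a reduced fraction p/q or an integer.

77/116

planetary set (39T centre, 19T on arm, 77T internal) — Willis relation
ring teeth: 39 + 2·19 = 77
39(ω_sun−ω_arm) = −77(ω_ring−ω_arm),  ω_sun = 0, ω_ring = 1
39(0−ω_arm) = −77(1−ω_arm)  ⇒  116·ω_arm = 77  ⇒  ω_arm = 77/116
exact speed ratio = 77/116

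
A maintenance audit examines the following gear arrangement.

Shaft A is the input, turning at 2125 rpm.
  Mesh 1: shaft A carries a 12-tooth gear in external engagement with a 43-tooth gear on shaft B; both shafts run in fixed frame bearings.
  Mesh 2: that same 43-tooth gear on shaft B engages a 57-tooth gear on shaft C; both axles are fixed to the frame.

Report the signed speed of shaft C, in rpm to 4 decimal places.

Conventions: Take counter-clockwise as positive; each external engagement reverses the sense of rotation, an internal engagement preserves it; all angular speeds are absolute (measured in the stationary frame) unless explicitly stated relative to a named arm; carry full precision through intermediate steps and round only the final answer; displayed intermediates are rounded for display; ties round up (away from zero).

+447.3684 rpm

recognized (3 fixed axles, 2 meshes): fixed-axis compound train
mesh 1 [12T→43T]: ω = 2125.0000×12/43 = 593.0233 rpm, sense flips to −
mesh 2 [43T→57T]: ω = 593.0233×43/57 = 447.3684 rpm, sense flips to +
signed output speed = +447.3684 rpm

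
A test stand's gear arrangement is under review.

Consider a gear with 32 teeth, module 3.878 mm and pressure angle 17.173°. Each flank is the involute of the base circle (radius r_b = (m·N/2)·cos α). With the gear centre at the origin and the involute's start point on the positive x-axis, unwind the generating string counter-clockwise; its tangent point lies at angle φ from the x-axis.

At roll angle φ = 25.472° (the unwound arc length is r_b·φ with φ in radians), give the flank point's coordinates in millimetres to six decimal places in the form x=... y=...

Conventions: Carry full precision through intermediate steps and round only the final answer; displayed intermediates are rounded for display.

x=64.853755 y=1.702210

topology: single-mesh involute geometry — m = 3.878, N = 32
pitch radius r_p = m·N/2 = 3.878·32/2 = 62.048000
base radius r_b = r_p·cos α = 62.048000·cos 17.173° = 59.281752
roll angle φ = 25.472° = 0.44457027 rad
x = r_b·(cos φ + φ·sin φ) = 64.853755
y = r_b·(sin φ − φ·cos φ) = 1.702210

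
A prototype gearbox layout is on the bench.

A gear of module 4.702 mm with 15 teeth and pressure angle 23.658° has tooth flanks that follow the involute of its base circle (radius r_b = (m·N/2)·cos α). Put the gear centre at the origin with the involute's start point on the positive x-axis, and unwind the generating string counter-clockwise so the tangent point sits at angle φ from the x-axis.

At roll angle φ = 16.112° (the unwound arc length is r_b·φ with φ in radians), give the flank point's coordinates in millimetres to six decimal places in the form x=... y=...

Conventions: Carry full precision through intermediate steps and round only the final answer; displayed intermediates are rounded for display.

x=33.553238 y=0.237542

topology: single-mesh involute geometry — m = 4.702, N = 15
pitch radius r_p = m·N/2 = 4.702·15/2 = 35.265000
base radius r_b = r_p·cos α = 35.265000·cos 23.658° = 32.301223
roll angle φ = 16.112° = 0.28120745 rad
x = r_b·(cos φ + φ·sin φ) = 33.553238
y = r_b·(sin φ − φ·cos φ) = 0.237542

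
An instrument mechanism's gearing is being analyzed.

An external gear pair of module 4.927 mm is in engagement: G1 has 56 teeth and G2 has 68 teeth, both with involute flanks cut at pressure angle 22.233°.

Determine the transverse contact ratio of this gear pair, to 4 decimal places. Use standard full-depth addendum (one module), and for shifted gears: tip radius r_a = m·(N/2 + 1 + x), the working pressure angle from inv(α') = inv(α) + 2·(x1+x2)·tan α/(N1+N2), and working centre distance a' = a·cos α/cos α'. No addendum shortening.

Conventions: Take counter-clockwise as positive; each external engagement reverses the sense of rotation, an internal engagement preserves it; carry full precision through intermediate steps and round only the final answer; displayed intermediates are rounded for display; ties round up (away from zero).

1.6725

class = single-mesh tooth geometry [involute pair 56T × 68T, m = 4.927]
base radii: r_b1 = 127.699359, r_b2 = 155.063508
tip radii: r_a1 = 142.883000, r_a2 = 172.445000
no profile shift: α' = α, a' = a
action lengths: √(r_a1²−r_b1²) = 64.097000, √(r_a2²−r_b2²) = 75.449232
base pitch p_b = π·m·cos α = 14.327835
CR = (64.097000 + 75.449232 − 305.474000·sin 22.23300°)/14.327835 = 1.672466
contact ratio ≈ 1.6725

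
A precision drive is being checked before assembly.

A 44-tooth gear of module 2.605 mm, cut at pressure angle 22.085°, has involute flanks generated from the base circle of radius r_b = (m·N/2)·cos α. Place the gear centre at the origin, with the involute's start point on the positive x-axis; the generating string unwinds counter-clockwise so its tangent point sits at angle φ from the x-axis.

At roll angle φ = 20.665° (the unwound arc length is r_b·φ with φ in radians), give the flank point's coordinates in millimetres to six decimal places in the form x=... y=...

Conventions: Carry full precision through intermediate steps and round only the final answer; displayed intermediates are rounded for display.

x=56.447546 y=0.819771

topology: single-mesh involute geometry — m = 2.605, N = 44
pitch radius r_p = m·N/2 = 2.605·44/2 = 57.310000
base radius r_b = r_p·cos α = 57.310000·cos 22.085° = 53.104999
roll angle φ = 20.665° = 0.36067229 rad
x = r_b·(cos φ + φ·sin φ) = 56.447546
y = r_b·(sin φ − φ·cos φ) = 0.819771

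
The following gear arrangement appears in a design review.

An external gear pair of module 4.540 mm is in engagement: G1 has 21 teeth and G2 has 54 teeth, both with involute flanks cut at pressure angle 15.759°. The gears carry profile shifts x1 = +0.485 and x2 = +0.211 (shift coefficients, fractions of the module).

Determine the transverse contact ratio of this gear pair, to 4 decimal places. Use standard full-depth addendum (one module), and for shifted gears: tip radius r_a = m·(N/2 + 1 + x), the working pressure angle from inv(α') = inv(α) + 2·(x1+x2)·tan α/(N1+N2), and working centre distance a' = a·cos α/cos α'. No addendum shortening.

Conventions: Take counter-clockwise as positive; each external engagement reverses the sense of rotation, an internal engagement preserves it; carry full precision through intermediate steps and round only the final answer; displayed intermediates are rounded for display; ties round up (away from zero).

1.6907

single-mesh involute tooth geometry (21T engaging 54T at module 4.540)
base radii: r_b1 = 45.878208, r_b2 = 117.972535
tip radii: r_a1 = 54.411900, r_a2 = 128.077940
inv(α') = inv(15.759°) + 2·(+0.485+0.211)·tan α/(21+54) = 0.01238992  ⇒  α' = 18.84146°
a' = a·cos α / cos α' = 170.2500·cos 15.759°/cos 18.84146° = 173.127643
action lengths: √(r_a1²−r_b1²) = 29.254827, √(r_a2²−r_b2²) = 49.864213
base pitch p_b = π·m·cos α = 13.726728
CR = (29.254827 + 49.864213 − 173.127643·sin 18.84146°)/13.726728 = 1.690670
contact ratio ≈ 1.6907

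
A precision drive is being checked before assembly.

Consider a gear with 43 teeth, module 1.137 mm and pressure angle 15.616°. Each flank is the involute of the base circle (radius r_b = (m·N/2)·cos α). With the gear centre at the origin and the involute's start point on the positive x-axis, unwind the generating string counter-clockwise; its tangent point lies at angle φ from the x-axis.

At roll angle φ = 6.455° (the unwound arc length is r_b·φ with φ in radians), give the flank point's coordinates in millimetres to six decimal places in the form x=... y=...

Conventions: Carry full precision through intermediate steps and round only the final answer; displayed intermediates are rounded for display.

class = single-mesh tooth geometry [base-circle involute, m = 1.137, 43T]
pitch radius r_p = m·N/2 = 1.137·43/2 = 24.445500
base radius r_b = r_p·cos α = 24.445500·cos 15.616° = 23.543154
roll angle φ = 6.455° = 0.11266100 rad
x = r_b·(cos φ + φ·sin φ) = 23.692091
y = r_b·(sin φ − φ·cos φ) = 0.011208

x=23.692091 y=0.011208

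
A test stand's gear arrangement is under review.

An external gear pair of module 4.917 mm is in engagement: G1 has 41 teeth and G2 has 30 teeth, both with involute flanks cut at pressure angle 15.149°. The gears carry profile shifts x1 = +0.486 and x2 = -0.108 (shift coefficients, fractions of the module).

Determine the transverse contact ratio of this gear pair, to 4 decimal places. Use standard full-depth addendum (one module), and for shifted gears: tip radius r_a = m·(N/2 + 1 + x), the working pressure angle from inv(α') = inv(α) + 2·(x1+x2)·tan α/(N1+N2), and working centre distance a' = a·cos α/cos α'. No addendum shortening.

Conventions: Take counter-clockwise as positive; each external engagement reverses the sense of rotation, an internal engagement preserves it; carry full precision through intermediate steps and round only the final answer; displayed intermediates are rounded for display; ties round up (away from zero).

1.8401

class = single-mesh tooth geometry [involute pair 41T × 30T, m = 4.917]
base radii: r_b1 = 97.295701, r_b2 = 71.191976
tip radii: r_a1 = 108.105162, r_a2 = 78.140964
inv(α') = inv(15.149°) + 2·(+0.486-0.108)·tan α/(41+30) = 0.00922126  ⇒  α' = 17.11958°
a' = a·cos α / cos α' = 174.5535·cos 15.149°/cos 17.11958° = 176.299056
action lengths: √(r_a1²−r_b1²) = 47.119769, √(r_a2²−r_b2²) = 32.213550
base pitch p_b = π·m·cos α = 14.910413
CR = (47.119769 + 32.213550 − 176.299056·sin 17.11958°)/14.910413 = 1.840103
contact ratio ≈ 1.8401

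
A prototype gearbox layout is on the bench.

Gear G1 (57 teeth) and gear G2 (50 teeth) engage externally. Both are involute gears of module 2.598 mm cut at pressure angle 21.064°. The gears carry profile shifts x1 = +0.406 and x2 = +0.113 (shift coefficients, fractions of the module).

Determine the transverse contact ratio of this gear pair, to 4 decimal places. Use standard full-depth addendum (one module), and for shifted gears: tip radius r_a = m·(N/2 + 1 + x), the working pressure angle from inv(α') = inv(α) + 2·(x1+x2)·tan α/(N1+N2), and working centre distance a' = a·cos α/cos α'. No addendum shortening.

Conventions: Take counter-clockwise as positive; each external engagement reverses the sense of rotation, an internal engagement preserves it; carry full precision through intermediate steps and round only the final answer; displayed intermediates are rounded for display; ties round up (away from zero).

1.6440

class = single-mesh tooth geometry [involute pair 57T × 50T, m = 2.598]
base radii: r_b1 = 69.095413, r_b2 = 60.610011
tip radii: r_a1 = 77.695788, r_a2 = 67.841574
inv(α') = inv(21.064°) + 2·(+0.406+0.113)·tan α/(57+50) = 0.02124631  ⇒  α' = 22.41005°
a' = a·cos α / cos α' = 138.9930·cos 21.064°/cos 22.41005° = 140.301075
action lengths: √(r_a1²−r_b1²) = 35.531104, √(r_a2²−r_b2²) = 30.477954
base pitch p_b = π·m·cos α = 7.616479
CR = (35.531104 + 30.477954 − 140.301075·sin 22.41005°)/7.616479 = 1.644031
contact ratio ≈ 1.6440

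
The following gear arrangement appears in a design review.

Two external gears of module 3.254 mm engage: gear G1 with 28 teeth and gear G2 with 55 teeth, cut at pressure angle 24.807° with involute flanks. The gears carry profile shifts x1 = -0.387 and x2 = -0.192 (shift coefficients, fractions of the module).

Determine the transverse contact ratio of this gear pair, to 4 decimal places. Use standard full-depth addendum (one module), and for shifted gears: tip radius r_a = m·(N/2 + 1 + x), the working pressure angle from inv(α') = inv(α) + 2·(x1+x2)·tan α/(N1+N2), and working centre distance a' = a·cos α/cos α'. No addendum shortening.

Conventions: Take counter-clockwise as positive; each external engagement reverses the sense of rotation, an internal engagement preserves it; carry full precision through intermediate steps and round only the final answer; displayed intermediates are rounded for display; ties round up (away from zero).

1.6254

topology: single-mesh involute geometry — m = 3.254, 28T/55T pair
base radii: r_b1 = 41.352376, r_b2 = 81.227881
tip radii: r_a1 = 47.550702, r_a2 = 92.114232
inv(α') = inv(24.807°) + 2·(-0.387-0.192)·tan α/(28+55) = 0.02280060  ⇒  α' = 22.92068°
a' = a·cos α / cos α' = 135.0410·cos 24.807°/cos 22.92068° = 133.088251
action lengths: √(r_a1²−r_b1²) = 23.474460, √(r_a2²−r_b2²) = 43.440339
base pitch p_b = π·m·cos α = 9.279451
CR = (23.474460 + 43.440339 − 133.088251·sin 22.92068°)/9.279451 = 1.625390
contact ratio ≈ 1.6254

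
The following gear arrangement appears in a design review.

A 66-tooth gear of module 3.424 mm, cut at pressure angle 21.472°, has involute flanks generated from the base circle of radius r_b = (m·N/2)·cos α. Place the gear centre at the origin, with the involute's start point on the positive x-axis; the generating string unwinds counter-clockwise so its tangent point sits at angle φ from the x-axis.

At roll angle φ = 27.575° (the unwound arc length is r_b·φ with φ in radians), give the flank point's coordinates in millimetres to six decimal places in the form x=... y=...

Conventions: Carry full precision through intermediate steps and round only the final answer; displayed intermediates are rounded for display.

class = single-mesh tooth geometry [base-circle involute, m = 3.424, 66T]
pitch radius r_p = m·N/2 = 3.424·66/2 = 112.992000
base radius r_b = r_p·cos α = 112.992000·cos 21.472° = 105.149967
roll angle φ = 27.575° = 0.48127454 rad
x = r_b·(cos φ + φ·sin φ) = 116.631514
y = r_b·(sin φ − φ·cos φ) = 3.817453

x=116.631514 y=3.817453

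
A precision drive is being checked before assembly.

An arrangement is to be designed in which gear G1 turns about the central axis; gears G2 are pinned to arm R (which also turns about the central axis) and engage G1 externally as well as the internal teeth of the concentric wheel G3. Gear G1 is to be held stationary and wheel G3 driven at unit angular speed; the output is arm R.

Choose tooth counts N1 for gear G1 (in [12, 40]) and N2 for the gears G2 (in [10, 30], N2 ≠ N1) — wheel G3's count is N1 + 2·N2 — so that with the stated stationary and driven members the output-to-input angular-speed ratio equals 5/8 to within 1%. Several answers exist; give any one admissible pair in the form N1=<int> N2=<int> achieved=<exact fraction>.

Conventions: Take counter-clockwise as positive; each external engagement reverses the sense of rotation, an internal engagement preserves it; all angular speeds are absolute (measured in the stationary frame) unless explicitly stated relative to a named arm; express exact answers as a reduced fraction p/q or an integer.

design class (target 5/8): planetary set
Willis with ω_sun = 0: ω_arm/ω_ring = N3/(N1+N3); set equal to 5/8  ⇒  N3/N1 = (5/8)/(1 − 5/8) = 5/3
N3 = N1 + 2·N2  ⇒  N2/N1 = (N3/N1 − 1)/2 = (5/3 − 1)/2 = 1/3
smallest multiple with N1 ≥ 12 and N2 ≥ 10: k = 10  ⇒  N1 = 10·3 = 30, N2 = 10·1 = 10 (N1 ≤ 40, N2 ≤ 30, N2 ≠ N1 ✓), N3 = 30 + 2·10 = 50
check: N3/(N1+N3) with N1 = 30, N3 = 50 gives 5/8; |achieved − target| = 0 ≤ 1/160 ✓

N1=30 N2=10 achieved=5/8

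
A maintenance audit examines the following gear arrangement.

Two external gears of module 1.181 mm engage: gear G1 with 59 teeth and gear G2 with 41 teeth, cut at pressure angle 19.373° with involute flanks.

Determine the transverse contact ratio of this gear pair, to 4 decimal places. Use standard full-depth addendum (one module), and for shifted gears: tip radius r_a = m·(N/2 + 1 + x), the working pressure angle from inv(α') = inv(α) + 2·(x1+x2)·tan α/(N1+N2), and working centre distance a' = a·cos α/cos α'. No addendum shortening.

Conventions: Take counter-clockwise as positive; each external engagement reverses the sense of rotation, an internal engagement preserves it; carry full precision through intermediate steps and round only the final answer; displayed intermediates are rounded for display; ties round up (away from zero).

topology: single-mesh involute geometry — m = 1.181, 59T/41T pair
base radii: r_b1 = 32.866855, r_b2 = 22.839679
tip radii: r_a1 = 36.020500, r_a2 = 25.391500
no profile shift: α' = α, a' = a
action lengths: √(r_a1²−r_b1²) = 14.739275, √(r_a2²−r_b2²) = 11.094022
base pitch p_b = π·m·cos α = 3.500145
CR = (14.739275 + 11.094022 − 59.050000·sin 19.37300°)/3.500145 = 1.784335
contact ratio ≈ 1.7843

1.7843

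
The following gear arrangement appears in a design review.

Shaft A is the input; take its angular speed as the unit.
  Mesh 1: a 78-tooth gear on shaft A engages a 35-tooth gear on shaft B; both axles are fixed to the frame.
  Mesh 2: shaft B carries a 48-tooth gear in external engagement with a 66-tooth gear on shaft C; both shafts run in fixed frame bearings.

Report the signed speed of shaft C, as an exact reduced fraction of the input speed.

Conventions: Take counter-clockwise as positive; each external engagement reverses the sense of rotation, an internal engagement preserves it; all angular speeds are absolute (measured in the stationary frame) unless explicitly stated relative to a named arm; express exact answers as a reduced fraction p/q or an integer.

624/385

2-mesh fixed-axis compound train (all bearings frame-fixed)
mesh 1 [78T→35T]: |ω|/ω_in = 1×78/35 = 78/35, sense flips to −
mesh 2 [48T→66T]: |ω|/ω_in = (78/35)×48/66 = 624/385, sense flips to +
signed output speed (× input speed) = 624/385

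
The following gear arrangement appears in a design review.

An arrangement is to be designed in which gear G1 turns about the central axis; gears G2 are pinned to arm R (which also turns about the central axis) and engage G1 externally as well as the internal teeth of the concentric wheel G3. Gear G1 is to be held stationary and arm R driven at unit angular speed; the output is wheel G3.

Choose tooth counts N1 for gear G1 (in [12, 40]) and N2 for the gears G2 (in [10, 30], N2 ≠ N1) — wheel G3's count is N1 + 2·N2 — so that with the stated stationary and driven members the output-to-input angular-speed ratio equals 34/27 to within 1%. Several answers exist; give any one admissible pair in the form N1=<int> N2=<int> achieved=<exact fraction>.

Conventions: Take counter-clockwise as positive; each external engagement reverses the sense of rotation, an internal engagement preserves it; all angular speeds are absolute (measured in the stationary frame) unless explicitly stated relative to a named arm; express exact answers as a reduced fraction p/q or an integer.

planetary set to be sized for 34/27 (Willis relation)
Willis with ω_sun = 0: ω_ring/ω_arm = (N1+N3)/N3; set equal to 34/27  ⇒  N3/N1 = 1/(34/27 − 1) = 27/7
N3 = N1 + 2·N2  ⇒  N2/N1 = (N3/N1 − 1)/2 = (27/7 − 1)/2 = 10/7
smallest multiple with N1 ≥ 12 and N2 ≥ 10: k = 2  ⇒  N1 = 2·7 = 14, N2 = 2·10 = 20 (N1 ≤ 40, N2 ≤ 30, N2 ≠ N1 ✓), N3 = 14 + 2·20 = 54
check: (N1+N3)/N3 with N1 = 14, N3 = 54 gives 34/27; |achieved − target| = 0 ≤ 17/1350 ✓

N1=14 N2=20 achieved=34/27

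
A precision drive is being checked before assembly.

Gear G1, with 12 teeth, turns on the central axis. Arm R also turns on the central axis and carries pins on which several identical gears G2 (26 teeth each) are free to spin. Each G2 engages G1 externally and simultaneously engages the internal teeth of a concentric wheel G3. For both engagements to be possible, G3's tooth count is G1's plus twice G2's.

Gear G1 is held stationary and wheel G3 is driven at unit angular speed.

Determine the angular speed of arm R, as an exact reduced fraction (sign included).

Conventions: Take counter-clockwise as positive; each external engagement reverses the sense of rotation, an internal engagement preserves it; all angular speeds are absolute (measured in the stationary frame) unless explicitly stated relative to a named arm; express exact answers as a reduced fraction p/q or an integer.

recognized (axles ride arm R): planetary set, 12/26/64 teeth
ring teeth: 12 + 2·26 = 64
12(ω_sun−ω_arm) = −64(ω_ring−ω_arm),  ω_sun = 0, ω_ring = 1
12(0−ω_arm) = −64(1−ω_arm)  ⇒  76·ω_arm = 64  ⇒  ω_arm = 16/19
exact speed ratio = 16/19

16/19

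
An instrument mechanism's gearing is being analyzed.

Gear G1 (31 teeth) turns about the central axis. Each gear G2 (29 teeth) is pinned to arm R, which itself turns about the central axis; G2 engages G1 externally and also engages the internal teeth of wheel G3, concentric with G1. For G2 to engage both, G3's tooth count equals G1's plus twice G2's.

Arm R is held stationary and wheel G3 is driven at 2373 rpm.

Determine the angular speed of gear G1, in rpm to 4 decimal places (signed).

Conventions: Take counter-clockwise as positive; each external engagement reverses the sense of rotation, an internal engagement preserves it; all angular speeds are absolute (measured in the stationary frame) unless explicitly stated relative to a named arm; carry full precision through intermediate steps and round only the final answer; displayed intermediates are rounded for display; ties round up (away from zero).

planetary set (31T centre, 29T on arm, 89T internal) — Willis relation
normalise by the input: solve with ω_ring = 1, then scale by 2373 rpm
ring teeth: 31 + 2·29 = 89
31(ω_sun−ω_arm) = −89(ω_ring−ω_arm),  ω_arm = 0, ω_ring = 1
ω_sun = 0 − (89/31)(1−0) = -89/31
scale: ω_sun = -89/31 × 2373 rpm = -6812.8065 rpm

-6812.8065 rpm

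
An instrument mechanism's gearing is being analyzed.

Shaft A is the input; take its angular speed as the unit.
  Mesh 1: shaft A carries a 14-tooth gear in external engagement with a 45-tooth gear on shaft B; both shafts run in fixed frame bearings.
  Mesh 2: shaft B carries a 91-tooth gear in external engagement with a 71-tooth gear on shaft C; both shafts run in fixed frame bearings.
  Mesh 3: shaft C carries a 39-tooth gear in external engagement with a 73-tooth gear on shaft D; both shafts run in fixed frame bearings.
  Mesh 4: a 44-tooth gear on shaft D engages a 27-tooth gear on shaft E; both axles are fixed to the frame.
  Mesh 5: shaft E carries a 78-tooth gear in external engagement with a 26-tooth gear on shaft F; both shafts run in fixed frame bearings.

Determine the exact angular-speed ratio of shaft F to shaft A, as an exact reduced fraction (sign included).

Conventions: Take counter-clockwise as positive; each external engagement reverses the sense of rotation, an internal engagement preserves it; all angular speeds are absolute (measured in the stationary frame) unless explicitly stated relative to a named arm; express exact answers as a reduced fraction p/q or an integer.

-728728/699705

class = fixed-axis compound train [5 meshes; 5 ratios multiply, 5 sense flips]
mesh 1 [14T→45T]: running ratio 14/45, sense −
mesh 2 [91T→71T]: running ratio 1274/3195, sense +
mesh 3 [39T→73T]: running ratio 16562/77745, sense −
mesh 4 [44T→27T]: running ratio 728728/2099115, sense +
mesh 5 [78T→26T]: running ratio 728728/699705, sense −
ω_out/ω_in = -728728/699705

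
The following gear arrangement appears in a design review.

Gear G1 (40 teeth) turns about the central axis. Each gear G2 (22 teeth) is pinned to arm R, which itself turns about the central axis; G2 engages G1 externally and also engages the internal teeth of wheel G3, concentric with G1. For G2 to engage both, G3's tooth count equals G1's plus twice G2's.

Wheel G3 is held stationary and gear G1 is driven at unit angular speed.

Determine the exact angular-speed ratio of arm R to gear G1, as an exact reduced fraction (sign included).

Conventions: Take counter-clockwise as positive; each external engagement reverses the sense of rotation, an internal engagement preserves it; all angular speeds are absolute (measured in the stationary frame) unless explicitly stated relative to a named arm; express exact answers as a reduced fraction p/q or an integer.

topology: planetary set — G1 40T / G2 22T / G3 84T, arm = carrier (Willis)
ring teeth: 40 + 2·22 = 84
40(ω_sun−ω_arm) = −84(ω_ring−ω_arm),  ω_ring = 0, ω_sun = 1
40(1−ω_arm) = −84(0−ω_arm)  ⇒  124·ω_arm = 40  ⇒  ω_arm = 10/31
ω_out/ω_in = 10/31

10/31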